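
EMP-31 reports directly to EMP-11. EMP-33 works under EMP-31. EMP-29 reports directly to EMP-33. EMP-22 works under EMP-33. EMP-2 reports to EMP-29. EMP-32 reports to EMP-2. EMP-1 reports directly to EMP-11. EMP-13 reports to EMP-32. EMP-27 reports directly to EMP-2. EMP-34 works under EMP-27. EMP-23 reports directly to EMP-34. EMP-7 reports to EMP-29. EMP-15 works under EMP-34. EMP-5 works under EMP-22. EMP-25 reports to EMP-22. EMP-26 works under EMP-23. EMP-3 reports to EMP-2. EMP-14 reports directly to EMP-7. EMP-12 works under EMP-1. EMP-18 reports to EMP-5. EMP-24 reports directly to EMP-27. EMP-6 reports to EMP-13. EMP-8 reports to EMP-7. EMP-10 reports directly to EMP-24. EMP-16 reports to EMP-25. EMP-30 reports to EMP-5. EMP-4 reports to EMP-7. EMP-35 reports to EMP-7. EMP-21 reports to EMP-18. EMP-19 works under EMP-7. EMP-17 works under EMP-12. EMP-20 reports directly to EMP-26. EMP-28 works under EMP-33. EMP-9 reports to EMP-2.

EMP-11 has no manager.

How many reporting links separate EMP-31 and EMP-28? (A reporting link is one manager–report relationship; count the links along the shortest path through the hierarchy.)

2

EMP-28 is in EMP-31's organization: the chain from EMP-28 up to EMP-31 is EMP-28 → EMP-33 → EMP-31, which is 2 links.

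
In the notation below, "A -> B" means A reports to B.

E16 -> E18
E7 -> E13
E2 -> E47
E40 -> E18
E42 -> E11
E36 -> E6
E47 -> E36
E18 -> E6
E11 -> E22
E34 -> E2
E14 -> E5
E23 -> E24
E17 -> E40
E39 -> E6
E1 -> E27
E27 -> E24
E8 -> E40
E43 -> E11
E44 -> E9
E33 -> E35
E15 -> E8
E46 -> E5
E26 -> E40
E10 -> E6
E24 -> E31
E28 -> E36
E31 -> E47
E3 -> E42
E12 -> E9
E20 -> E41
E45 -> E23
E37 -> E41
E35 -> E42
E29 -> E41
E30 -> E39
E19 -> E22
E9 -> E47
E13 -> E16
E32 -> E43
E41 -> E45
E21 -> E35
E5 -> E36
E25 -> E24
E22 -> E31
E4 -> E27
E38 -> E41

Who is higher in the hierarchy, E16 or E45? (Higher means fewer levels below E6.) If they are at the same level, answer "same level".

E16 is 2 levels below E6; E45 is 6. E16 is higher.

E16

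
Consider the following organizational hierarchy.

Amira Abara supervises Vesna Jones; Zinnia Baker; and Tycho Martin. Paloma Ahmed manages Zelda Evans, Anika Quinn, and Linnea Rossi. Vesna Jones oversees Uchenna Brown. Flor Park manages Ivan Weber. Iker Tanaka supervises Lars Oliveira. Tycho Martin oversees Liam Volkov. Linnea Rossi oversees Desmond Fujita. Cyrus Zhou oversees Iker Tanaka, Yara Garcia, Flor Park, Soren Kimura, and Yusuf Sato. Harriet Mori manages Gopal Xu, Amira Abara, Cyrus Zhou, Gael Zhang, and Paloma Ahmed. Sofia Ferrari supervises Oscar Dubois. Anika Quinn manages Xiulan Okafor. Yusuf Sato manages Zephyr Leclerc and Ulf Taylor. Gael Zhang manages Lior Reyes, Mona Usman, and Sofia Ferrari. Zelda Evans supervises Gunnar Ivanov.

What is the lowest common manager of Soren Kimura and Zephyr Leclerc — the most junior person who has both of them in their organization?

Cyrus Zhou

Soren Kimura's chain of managers is Cyrus Zhou, Harriet Mori. Zephyr Leclerc's chain of managers is Yusuf Sato, Cyrus Zhou, Harriet Mori. The first manager that appears in both chains is Cyrus Zhou.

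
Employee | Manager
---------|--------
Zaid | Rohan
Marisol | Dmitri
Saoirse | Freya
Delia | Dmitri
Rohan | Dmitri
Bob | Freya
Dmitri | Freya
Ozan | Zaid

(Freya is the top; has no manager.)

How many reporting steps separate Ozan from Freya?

4

Chain from Ozan up to Freya: Ozan → Zaid → Rohan → Dmitri → Freya. That is 4 steps up, so Ozan is 4 levels below Freya.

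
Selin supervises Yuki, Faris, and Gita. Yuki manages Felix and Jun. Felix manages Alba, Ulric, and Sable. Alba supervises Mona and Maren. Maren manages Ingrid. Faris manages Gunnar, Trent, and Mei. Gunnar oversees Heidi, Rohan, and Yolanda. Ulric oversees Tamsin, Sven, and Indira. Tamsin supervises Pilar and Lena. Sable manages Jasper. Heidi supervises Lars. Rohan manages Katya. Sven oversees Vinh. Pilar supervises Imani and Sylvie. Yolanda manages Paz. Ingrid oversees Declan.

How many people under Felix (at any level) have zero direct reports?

8

The people in Felix's organization with no one reporting to them are Jasper, Indira, Vinh, Lena, Sylvie, Imani, Mona, Declan. That is 8.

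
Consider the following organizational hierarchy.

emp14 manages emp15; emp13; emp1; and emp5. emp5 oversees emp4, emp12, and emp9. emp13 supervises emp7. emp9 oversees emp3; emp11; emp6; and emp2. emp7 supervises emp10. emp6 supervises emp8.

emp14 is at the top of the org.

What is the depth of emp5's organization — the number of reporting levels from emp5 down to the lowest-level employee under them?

3

The longest chain under emp5 runs emp5 → emp9 → emp6 → emp8, which is 3 levels below emp5.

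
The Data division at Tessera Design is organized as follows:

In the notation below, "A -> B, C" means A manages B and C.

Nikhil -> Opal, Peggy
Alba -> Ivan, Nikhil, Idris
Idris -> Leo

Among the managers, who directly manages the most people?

Direct-report counts: Alba has 3; Idris has 1; Nikhil has 2. The largest is 3, held by Alba.

Alba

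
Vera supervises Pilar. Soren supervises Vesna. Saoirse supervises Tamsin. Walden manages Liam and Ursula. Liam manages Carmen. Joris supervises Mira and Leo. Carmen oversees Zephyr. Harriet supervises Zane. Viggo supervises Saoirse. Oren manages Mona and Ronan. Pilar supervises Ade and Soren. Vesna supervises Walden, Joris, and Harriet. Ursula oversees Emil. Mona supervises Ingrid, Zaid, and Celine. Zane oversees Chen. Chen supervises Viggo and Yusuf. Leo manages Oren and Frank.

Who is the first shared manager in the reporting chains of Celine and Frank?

Celine's chain of managers is Mona, Oren, Leo, Joris, Vesna, Soren, Pilar, Vera. Frank's chain of managers is Leo, Joris, Vesna, Soren, Pilar, Vera. The first manager that appears in both chains is Leo.

Leo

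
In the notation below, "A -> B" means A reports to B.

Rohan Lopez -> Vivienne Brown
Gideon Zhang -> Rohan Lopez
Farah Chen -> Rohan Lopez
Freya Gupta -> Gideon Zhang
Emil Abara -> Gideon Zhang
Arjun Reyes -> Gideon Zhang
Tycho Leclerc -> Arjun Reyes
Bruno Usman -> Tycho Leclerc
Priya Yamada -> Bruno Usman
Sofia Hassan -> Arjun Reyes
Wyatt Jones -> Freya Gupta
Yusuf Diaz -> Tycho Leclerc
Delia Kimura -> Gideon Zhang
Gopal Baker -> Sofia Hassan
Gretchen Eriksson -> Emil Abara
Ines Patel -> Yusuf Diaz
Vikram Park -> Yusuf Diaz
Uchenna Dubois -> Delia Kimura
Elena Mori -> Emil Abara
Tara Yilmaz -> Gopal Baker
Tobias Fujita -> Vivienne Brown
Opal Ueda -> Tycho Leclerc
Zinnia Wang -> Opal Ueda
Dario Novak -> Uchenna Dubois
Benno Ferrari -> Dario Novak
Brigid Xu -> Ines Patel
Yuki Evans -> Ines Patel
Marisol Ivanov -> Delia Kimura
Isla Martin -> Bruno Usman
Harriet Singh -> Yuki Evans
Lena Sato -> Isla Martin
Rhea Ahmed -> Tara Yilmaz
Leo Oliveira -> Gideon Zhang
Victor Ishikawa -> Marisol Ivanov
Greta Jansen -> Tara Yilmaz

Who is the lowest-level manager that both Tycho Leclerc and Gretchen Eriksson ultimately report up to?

Tycho Leclerc's chain of managers is Arjun Reyes, Gideon Zhang, Rohan Lopez, Vivienne Brown. Gretchen Eriksson's chain of managers is Emil Abara, Gideon Zhang, Rohan Lopez, Vivienne Brown. The first manager that appears in both chains is Gideon Zhang.

Gideon Zhang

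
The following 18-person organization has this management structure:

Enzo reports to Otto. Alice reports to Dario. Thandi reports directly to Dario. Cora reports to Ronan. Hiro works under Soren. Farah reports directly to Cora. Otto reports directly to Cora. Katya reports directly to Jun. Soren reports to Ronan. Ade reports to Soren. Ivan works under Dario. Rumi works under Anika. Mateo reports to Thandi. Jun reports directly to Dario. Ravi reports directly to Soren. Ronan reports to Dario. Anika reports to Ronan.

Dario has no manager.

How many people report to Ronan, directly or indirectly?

10

Ronan directly manages Cora, Anika, Soren. Under Cora: Farah, Otto, Enzo (3). Under Anika: Rumi (1). Under Soren: Hiro, Ravi, Ade (3). So Ronan's organization is 3 direct reports plus everyone under them: 4 + 2 + 4 = 10.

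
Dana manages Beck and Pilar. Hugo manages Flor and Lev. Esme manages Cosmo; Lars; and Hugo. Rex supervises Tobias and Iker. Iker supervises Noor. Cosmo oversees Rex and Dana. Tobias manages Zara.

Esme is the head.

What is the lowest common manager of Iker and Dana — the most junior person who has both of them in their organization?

Iker's chain of managers is Rex, Cosmo, Esme. Dana's chain of managers is Cosmo, Esme. The first manager that appears in both chains is Cosmo.

Cosmo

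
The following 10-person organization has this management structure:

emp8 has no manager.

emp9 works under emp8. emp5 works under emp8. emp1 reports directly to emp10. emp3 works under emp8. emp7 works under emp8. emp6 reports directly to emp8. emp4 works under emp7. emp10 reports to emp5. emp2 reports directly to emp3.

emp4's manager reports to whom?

emp4 reports to emp7, and emp7 reports to emp8. So emp4's skip-level manager is emp8.

emp8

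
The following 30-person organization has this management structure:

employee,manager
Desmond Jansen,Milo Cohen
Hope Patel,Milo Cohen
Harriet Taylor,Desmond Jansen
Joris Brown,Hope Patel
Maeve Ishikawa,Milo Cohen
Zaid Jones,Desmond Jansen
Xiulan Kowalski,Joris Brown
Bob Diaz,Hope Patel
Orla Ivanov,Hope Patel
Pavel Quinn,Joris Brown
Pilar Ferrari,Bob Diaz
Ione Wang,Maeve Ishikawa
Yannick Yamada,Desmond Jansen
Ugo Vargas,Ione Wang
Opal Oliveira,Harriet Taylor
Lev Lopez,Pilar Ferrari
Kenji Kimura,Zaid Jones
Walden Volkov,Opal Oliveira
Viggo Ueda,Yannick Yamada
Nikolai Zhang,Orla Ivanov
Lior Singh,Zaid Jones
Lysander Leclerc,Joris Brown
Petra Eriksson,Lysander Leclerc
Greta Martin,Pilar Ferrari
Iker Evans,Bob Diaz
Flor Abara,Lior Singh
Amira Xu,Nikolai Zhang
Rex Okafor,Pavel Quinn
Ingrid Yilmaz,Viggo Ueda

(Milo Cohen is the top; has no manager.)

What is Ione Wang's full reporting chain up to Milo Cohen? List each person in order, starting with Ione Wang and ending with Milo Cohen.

Ione Wang -> Maeve Ishikawa -> Milo Cohen

Ione Wang reports to Maeve Ishikawa. Maeve Ishikawa reports to Milo Cohen. Milo Cohen is at the top.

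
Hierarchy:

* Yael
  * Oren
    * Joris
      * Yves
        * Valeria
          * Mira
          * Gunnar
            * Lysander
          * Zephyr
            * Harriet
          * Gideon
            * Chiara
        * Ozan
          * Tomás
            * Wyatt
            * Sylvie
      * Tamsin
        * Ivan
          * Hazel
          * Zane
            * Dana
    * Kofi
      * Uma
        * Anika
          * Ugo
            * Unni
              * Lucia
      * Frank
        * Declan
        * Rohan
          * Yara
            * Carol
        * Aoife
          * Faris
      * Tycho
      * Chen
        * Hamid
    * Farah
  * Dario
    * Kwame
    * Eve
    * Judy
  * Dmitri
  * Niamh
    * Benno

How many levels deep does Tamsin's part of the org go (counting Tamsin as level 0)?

3

The longest chain under Tamsin runs Tamsin → Ivan → Zane → Dana, which is 3 levels below Tamsin.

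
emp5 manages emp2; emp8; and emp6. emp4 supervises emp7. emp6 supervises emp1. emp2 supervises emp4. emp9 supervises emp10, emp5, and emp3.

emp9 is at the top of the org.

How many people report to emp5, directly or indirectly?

emp5 directly manages emp2, emp6, emp8. Under emp2: emp4, emp7 (2). Under emp6: emp1 (1). emp8 has no reports. So emp5's organization is 3 direct reports plus everyone under them: 3 + 2 + 1 = 6.

6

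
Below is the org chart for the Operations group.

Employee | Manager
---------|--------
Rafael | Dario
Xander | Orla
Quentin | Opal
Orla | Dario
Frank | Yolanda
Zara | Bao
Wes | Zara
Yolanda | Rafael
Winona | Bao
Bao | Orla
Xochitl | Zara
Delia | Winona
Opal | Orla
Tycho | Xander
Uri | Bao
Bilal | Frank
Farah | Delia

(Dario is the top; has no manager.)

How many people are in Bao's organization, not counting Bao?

Bao directly manages Uri, Zara, Winona. Uri has no reports. Under Zara: Xochitl, Wes (2). Under Winona: Delia, Farah (2). So Bao's organization is 3 direct reports plus everyone under them: 1 + 3 + 3 = 7.

7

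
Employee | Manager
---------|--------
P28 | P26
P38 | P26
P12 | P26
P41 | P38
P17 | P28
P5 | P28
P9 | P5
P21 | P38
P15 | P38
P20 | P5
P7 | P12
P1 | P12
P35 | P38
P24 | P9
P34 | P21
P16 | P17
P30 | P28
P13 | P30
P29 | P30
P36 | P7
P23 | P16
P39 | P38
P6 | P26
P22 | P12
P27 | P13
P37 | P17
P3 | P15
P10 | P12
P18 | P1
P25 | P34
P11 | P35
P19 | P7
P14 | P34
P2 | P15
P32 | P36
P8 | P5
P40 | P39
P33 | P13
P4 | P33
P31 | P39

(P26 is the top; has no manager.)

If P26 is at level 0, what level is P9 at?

3

Chain from P9 up to P26: P9 → P5 → P28 → P26. That is 3 steps up, so P9 is 3 levels below P26.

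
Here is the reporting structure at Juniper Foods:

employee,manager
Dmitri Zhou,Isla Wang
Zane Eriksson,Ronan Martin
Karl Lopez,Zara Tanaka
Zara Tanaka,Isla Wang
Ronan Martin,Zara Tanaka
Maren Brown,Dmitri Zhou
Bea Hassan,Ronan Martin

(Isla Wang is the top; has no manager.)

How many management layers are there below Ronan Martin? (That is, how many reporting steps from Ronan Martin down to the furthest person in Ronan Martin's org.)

The longest chain under Ronan Martin runs Ronan Martin → Zane Eriksson, which is 1 level below Ronan Martin.

1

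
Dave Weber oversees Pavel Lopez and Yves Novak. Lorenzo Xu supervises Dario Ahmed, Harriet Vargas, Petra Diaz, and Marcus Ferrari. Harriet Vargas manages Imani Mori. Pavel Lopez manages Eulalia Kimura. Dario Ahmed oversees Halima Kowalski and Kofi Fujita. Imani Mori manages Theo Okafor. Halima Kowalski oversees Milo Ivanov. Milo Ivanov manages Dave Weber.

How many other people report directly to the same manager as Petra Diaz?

Petra Diaz reports to Lorenzo Xu. Lorenzo Xu's other direct reports are Dario Ahmed, Marcus Ferrari, Harriet Vargas — 3 peers.

3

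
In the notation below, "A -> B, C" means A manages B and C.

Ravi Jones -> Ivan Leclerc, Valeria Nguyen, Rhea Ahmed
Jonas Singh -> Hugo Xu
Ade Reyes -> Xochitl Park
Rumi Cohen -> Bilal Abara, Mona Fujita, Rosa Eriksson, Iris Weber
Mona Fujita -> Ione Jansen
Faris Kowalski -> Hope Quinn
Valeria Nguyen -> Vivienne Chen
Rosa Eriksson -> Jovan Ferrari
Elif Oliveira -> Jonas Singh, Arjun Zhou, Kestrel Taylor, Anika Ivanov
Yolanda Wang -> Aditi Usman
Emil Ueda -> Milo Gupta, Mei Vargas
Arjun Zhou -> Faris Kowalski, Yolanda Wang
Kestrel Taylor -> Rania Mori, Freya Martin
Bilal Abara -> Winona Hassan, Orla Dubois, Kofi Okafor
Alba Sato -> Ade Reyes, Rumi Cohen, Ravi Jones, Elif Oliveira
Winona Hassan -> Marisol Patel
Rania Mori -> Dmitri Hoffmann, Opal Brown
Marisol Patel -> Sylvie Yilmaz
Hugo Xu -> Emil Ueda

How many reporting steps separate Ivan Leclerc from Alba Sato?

2

Chain from Ivan Leclerc up to Alba Sato: Ivan Leclerc → Ravi Jones → Alba Sato. That is 2 steps up, so Ivan Leclerc is 2 levels below Alba Sato.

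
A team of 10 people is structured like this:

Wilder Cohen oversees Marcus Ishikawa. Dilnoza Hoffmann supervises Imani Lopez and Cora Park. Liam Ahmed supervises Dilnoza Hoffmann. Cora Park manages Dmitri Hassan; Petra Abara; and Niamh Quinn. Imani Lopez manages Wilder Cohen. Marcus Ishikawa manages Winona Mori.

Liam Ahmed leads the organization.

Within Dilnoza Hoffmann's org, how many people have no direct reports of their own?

4

The people in Dilnoza Hoffmann's organization with no one reporting to them are Niamh Quinn, Petra Abara, Dmitri Hassan, Winona Mori. That is 4.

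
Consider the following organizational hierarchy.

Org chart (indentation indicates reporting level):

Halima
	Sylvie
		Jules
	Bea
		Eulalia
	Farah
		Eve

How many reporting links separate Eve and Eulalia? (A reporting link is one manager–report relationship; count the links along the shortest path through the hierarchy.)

Eve is 2 levels below Halima, and Eulalia is 2 levels below Halima (their lowest common manager). The shortest path runs up from Eve to Halima and back down to Eulalia: 2 + 2 = 4 links.

4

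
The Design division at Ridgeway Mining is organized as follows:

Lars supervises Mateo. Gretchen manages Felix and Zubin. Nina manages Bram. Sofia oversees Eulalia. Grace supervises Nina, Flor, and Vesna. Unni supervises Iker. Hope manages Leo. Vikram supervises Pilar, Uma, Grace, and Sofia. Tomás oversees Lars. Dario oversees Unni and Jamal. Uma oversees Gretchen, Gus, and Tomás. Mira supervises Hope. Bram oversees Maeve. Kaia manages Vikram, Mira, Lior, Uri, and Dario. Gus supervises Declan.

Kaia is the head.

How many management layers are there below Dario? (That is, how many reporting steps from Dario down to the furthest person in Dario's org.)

2

The longest chain under Dario runs Dario → Unni → Iker, which is 2 levels below Dario.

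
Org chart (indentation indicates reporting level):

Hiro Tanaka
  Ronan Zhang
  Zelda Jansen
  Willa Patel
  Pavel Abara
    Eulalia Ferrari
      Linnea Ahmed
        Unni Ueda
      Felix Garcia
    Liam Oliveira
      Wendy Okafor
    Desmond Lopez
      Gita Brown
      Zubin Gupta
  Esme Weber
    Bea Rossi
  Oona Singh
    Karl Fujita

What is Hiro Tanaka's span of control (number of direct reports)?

6

Hiro Tanaka directly manages Ronan Zhang, Zelda Jansen, Willa Patel, Pavel Abara, Esme Weber, Oona Singh. That is 6 direct reports.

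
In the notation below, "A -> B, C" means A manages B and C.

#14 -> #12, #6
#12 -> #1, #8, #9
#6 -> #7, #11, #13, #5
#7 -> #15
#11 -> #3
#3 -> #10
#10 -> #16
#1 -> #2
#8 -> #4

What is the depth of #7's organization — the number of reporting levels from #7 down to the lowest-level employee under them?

1

The longest chain under #7 runs #7 → #15, which is 1 level below #7.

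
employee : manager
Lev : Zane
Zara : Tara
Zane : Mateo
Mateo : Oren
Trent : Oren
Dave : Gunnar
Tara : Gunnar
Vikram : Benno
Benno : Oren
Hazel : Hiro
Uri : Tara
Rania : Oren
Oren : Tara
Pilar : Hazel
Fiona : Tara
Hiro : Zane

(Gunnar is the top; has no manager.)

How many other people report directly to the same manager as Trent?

3

Trent reports to Oren. Oren's other direct reports are Mateo, Rania, Benno — 3 peers.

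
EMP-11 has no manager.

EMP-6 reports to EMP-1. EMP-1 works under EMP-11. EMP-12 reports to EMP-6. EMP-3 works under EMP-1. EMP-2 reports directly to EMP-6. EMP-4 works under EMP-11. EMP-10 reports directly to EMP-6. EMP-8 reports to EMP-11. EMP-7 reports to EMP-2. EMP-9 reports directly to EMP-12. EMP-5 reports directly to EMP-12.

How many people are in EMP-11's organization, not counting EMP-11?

EMP-11 directly manages EMP-1, EMP-4, EMP-8. Under EMP-1: EMP-3, EMP-6, EMP-10, EMP-2, EMP-7, EMP-12, EMP-9, EMP-5 (8). EMP-4 has no reports. EMP-8 has no reports. So EMP-11's organization is 3 direct reports plus everyone under them: 9 + 1 + 1 = 11.

11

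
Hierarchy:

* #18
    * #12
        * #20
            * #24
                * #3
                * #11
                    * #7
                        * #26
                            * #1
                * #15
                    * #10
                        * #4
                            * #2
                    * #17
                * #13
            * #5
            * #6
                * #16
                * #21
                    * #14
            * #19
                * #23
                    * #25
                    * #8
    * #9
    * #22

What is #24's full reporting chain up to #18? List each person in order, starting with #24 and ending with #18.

#24 reports to #20. #20 reports to #12. #12 reports to #18. #18 is at the top.

#24 -> #20 -> #12 -> #18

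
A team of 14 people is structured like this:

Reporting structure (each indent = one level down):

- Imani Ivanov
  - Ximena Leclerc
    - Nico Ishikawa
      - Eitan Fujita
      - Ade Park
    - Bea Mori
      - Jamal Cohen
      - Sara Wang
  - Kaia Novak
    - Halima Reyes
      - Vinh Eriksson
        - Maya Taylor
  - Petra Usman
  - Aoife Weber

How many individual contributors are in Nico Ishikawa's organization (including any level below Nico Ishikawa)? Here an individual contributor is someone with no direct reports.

2

The people in Nico Ishikawa's organization with no one reporting to them are Ade Park, Eitan Fujita. That is 2.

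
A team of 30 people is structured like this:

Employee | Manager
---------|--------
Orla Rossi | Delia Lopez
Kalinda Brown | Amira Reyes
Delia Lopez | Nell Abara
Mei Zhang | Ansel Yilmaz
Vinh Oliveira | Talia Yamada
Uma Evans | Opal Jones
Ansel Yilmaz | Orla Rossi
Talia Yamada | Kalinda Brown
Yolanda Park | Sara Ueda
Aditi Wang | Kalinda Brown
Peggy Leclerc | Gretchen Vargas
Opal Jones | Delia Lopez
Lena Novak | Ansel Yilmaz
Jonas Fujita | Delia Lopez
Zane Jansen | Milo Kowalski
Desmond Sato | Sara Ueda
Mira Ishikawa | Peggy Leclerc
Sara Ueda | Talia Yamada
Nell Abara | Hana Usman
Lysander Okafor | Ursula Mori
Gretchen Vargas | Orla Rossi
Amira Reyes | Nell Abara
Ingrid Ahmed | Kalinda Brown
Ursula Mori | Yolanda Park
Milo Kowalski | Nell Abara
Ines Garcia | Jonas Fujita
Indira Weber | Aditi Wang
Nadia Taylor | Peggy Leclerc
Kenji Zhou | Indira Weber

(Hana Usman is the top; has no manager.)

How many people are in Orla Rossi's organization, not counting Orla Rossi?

7

Orla Rossi directly manages Gretchen Vargas, Ansel Yilmaz. Under Gretchen Vargas: Peggy Leclerc, Mira Ishikawa, Nadia Taylor (3). Under Ansel Yilmaz: Mei Zhang, Lena Novak (2). So Orla Rossi's organization is 2 direct reports plus everyone under them: 4 + 3 = 7.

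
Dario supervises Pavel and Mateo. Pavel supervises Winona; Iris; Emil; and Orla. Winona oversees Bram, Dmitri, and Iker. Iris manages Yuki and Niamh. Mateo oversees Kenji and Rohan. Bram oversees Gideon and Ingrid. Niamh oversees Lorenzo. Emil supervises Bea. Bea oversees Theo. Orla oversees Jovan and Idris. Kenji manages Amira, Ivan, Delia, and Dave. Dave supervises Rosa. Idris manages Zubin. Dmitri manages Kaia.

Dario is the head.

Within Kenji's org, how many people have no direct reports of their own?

The people in Kenji's organization with no one reporting to them are Amira, Ivan, Delia, Rosa. That is 4.

4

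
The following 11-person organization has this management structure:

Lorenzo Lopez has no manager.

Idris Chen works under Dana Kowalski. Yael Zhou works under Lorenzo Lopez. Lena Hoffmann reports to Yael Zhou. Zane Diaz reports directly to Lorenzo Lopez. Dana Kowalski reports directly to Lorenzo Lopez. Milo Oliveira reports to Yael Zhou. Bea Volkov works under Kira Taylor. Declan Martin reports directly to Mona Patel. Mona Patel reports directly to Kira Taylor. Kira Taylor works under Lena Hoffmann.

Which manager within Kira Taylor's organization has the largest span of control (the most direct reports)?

Direct-report counts within Kira Taylor's organization: Kira Taylor has 2; Mona Patel has 1. The largest is 2, held by Kira Taylor.

Kira Taylor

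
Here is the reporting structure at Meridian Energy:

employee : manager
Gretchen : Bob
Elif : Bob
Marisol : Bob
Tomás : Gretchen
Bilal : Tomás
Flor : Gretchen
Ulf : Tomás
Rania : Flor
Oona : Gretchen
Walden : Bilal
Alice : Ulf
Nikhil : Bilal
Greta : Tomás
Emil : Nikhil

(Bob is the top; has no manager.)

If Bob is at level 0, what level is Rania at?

Chain from Rania up to Bob: Rania → Flor → Gretchen → Bob. That is 3 steps up, so Rania is 3 levels below Bob.

3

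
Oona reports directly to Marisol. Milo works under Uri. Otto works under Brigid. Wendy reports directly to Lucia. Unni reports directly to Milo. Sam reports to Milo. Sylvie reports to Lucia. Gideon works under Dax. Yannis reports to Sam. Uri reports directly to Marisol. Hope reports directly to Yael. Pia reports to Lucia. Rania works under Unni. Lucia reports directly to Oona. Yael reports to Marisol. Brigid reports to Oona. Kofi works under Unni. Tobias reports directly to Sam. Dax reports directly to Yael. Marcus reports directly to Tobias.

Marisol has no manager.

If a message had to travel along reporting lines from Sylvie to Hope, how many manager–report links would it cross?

5

Sylvie is 3 levels below Marisol, and Hope is 2 levels below Marisol (their lowest common manager). The shortest path runs up from Sylvie to Marisol and back down to Hope: 3 + 2 = 5 links.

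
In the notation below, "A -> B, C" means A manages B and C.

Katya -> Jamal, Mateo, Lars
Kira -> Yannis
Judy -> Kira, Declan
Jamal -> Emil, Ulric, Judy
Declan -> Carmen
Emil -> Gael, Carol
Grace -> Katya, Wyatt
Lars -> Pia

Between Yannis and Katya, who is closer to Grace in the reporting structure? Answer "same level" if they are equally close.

Yannis is 5 levels below Grace; Katya is 1. Katya is higher.

Katya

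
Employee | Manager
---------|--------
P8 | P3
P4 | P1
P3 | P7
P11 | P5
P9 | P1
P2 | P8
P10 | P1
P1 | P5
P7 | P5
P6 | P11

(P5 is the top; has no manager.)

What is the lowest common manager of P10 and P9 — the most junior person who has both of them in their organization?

P1

P10's chain of managers is P1, P5. P9's chain of managers is P1, P5. The first manager that appears in both chains is P1.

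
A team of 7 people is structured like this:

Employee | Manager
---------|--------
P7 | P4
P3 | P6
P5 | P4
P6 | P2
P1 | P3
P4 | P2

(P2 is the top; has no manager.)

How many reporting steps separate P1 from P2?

Chain from P1 up to P2: P1 → P3 → P6 → P2. That is 3 steps up, so P1 is 3 levels below P2.

3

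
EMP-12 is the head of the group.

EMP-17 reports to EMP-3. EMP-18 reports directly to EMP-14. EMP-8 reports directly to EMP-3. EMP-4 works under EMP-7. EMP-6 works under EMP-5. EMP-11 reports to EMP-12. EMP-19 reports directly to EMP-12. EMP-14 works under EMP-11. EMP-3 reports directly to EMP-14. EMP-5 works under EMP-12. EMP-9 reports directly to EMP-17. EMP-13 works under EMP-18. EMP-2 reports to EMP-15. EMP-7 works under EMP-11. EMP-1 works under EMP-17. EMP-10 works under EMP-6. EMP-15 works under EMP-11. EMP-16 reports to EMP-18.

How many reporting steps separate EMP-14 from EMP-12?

Chain from EMP-14 up to EMP-12: EMP-14 → EMP-11 → EMP-12. That is 2 steps up, so EMP-14 is 2 levels below EMP-12.

2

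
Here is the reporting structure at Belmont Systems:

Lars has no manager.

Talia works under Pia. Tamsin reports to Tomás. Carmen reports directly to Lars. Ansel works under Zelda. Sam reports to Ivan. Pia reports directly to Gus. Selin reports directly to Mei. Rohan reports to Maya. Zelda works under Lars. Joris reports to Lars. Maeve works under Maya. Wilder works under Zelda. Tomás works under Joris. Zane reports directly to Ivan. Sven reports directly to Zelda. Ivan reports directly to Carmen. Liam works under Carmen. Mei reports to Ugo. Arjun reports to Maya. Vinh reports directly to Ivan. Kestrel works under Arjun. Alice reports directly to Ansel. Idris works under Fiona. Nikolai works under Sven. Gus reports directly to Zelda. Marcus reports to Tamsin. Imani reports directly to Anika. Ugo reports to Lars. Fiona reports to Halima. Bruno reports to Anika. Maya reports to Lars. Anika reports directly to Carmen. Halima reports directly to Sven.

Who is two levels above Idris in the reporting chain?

Halima

Idris reports to Fiona, and Fiona reports to Halima. So Idris's skip-level manager is Halima.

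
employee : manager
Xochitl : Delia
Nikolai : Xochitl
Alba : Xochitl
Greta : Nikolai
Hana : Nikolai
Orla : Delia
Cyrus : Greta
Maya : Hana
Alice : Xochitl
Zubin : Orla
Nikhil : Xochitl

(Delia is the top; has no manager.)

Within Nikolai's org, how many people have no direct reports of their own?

The people in Nikolai's organization with no one reporting to them are Maya, Cyrus. That is 2.

2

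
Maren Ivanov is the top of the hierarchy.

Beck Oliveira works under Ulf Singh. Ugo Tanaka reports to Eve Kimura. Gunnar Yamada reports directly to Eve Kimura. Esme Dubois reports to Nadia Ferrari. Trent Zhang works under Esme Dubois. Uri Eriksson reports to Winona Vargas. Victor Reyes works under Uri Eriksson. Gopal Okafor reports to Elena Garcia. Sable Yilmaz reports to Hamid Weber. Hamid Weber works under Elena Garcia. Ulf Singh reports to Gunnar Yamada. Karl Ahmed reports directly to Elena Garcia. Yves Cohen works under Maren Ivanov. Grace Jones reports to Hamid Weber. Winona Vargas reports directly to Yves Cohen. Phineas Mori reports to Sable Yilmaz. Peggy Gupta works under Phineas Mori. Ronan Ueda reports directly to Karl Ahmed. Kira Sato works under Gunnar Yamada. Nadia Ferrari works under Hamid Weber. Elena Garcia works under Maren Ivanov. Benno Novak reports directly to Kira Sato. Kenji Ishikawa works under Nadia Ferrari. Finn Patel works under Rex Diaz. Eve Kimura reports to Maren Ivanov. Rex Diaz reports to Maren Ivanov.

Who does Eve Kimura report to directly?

Eve Kimura reports directly to Maren Ivanov.

Maren Ivanov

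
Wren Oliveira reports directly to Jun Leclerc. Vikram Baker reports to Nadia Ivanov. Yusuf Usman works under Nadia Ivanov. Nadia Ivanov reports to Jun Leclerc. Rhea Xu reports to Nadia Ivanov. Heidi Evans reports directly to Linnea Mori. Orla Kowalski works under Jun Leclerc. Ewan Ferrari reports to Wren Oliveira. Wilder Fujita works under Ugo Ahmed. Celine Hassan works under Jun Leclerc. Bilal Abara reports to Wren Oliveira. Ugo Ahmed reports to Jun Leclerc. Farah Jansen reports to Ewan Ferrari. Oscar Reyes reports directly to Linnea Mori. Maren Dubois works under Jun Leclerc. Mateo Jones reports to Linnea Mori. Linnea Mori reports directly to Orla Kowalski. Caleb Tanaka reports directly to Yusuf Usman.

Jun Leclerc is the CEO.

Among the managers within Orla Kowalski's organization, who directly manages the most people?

Direct-report counts within Orla Kowalski's organization: Orla Kowalski has 1; Linnea Mori has 3. The largest is 3, held by Linnea Mori.

Linnea Mori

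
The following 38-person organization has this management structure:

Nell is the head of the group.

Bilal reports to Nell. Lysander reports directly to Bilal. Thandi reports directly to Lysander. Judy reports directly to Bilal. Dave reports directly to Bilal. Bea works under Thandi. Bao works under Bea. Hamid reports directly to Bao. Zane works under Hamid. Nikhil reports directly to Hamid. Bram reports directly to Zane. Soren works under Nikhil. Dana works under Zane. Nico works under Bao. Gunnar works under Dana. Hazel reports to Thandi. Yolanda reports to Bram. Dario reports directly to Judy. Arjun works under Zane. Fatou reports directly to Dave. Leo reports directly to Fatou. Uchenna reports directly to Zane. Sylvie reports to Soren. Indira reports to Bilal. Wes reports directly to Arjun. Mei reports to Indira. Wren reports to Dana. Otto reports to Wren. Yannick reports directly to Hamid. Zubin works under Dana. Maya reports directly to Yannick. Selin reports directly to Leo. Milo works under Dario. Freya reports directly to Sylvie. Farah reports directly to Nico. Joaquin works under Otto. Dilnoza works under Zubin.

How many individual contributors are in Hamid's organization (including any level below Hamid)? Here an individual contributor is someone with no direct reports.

8

The people in Hamid's organization with no one reporting to them are Maya, Freya, Uchenna, Wes, Dilnoza, Joaquin, Gunnar, Yolanda. That is 8.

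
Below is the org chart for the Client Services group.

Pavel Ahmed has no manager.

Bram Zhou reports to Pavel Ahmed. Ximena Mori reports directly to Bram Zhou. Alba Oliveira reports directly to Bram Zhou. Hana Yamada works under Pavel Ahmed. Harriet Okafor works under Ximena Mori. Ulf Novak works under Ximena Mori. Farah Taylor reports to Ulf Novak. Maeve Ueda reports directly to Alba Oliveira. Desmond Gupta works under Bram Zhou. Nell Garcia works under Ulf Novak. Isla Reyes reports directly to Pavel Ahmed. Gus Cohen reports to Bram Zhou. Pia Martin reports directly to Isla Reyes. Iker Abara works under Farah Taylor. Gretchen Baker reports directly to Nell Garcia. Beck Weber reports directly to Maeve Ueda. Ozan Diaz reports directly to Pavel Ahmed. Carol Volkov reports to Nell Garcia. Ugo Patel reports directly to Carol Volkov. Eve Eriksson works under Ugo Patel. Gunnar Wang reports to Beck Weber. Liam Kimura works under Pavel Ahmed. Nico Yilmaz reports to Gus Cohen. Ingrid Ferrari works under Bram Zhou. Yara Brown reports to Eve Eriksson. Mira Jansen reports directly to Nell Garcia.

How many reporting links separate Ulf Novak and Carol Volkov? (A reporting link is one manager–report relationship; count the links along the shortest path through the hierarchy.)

2

Carol Volkov is in Ulf Novak's organization: the chain from Carol Volkov up to Ulf Novak is Carol Volkov → Nell Garcia → Ulf Novak, which is 2 links.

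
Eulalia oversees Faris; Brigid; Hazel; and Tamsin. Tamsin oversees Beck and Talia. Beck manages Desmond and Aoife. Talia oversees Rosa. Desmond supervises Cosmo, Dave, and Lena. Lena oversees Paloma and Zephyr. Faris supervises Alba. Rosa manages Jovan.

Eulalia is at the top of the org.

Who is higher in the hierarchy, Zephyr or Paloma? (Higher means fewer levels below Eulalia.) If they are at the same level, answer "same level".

same level

Both Zephyr and Paloma are 5 levels below Eulalia.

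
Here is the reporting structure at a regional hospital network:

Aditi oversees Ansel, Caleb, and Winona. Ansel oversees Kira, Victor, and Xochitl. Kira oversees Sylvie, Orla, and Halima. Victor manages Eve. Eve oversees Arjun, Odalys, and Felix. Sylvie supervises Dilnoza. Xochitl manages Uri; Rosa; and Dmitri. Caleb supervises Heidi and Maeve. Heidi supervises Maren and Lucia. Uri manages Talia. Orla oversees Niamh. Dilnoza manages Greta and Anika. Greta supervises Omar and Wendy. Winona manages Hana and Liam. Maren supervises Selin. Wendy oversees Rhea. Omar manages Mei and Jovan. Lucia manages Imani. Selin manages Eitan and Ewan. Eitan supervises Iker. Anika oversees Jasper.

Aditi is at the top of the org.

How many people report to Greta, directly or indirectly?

5

Greta directly manages Wendy, Omar. Under Wendy: Rhea (1). Under Omar: Jovan, Mei (2). So Greta's organization is 2 direct reports plus everyone under them: 2 + 3 = 5.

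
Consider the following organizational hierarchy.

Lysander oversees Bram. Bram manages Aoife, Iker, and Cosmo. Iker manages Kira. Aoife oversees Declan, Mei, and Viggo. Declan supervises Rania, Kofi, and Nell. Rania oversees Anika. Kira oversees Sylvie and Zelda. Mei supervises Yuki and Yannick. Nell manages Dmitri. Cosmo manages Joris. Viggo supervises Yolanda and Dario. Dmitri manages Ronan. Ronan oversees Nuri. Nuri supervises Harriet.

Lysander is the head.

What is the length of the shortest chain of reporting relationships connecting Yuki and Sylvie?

6

Yuki is 3 levels below Bram, and Sylvie is 3 levels below Bram (their lowest common manager). The shortest path runs up from Yuki to Bram and back down to Sylvie: 3 + 3 = 6 links.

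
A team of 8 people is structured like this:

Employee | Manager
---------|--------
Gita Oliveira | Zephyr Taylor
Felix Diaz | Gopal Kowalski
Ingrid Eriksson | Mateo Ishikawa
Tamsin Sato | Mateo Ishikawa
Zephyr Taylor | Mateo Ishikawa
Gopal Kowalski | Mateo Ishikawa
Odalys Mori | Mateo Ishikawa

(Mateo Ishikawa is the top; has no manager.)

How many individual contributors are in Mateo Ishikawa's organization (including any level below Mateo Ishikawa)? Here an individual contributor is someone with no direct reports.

The people in Mateo Ishikawa's organization with no one reporting to them are Odalys Mori, Tamsin Sato, Ingrid Eriksson, Felix Diaz, Gita Oliveira. That is 5.

5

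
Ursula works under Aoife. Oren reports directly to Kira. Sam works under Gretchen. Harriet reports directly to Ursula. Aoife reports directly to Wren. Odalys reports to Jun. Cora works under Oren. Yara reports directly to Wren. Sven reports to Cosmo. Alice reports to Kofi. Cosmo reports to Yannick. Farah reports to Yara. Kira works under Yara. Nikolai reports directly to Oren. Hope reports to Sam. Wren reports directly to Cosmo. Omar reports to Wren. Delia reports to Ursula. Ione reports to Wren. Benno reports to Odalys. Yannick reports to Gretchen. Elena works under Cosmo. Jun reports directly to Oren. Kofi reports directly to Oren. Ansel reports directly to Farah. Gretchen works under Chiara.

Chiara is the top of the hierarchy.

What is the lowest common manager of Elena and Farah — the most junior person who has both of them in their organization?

Cosmo

Elena's chain of managers is Cosmo, Yannick, Gretchen, Chiara. Farah's chain of managers is Yara, Wren, Cosmo, Yannick, Gretchen, Chiara. The first manager that appears in both chains is Cosmo.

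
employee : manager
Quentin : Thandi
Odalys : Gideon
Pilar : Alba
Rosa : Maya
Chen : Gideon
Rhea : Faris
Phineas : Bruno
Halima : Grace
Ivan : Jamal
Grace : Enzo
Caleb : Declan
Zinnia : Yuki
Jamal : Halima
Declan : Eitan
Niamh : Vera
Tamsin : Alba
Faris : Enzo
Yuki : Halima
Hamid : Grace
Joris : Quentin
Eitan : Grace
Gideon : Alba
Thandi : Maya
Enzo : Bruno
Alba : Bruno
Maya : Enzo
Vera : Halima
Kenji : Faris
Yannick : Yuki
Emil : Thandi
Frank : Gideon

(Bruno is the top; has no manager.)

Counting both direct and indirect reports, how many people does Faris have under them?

2

Faris directly manages Rhea, Kenji. Rhea has no reports. Kenji has no reports. So Faris's organization is 2 direct reports plus everyone under them: 1 + 1 = 2.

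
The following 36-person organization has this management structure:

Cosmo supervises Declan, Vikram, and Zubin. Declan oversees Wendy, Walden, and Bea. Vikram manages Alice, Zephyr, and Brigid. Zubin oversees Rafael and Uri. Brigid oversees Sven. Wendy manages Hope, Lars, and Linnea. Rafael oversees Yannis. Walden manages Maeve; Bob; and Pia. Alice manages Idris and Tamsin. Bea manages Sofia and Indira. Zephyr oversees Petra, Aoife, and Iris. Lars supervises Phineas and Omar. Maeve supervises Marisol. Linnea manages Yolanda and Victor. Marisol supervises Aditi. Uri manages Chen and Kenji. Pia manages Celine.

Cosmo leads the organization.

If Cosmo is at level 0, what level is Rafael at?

2

Chain from Rafael up to Cosmo: Rafael → Zubin → Cosmo. That is 2 steps up, so Rafael is 2 levels below Cosmo.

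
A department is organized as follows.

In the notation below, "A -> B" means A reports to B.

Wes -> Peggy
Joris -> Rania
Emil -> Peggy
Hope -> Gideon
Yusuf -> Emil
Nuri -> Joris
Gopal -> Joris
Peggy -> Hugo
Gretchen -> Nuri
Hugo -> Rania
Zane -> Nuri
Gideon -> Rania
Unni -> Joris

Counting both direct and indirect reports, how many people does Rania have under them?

13

Rania directly manages Joris, Hugo, Gideon. Under Joris: Gopal, Unni, Nuri, Zane, Gretchen (5). Under Hugo: Peggy, Wes, Emil, Yusuf (4). Under Gideon: Hope (1). So Rania's organization is 3 direct reports plus everyone under them: 6 + 5 + 2 = 13.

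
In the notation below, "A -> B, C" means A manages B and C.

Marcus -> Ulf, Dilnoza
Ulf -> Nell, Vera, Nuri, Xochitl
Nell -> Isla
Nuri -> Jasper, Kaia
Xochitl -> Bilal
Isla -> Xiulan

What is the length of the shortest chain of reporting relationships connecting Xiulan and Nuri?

4

Xiulan is 3 levels below Ulf, and Nuri is 1 level below Ulf (their lowest common manager). The shortest path runs up from Xiulan to Ulf and back down to Nuri: 3 + 1 = 4 links.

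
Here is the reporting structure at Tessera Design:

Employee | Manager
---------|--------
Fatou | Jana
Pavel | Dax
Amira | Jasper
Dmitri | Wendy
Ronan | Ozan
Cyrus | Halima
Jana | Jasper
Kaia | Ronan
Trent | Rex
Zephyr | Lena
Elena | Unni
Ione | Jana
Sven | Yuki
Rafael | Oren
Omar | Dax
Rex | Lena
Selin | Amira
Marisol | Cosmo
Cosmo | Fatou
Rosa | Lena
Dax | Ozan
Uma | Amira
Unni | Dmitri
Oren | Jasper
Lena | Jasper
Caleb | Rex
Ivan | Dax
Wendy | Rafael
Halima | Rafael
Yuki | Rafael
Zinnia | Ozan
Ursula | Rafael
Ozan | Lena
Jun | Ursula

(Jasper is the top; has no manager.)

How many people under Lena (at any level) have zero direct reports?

9

The people in Lena's organization with no one reporting to them are Zephyr, Rosa, Kaia, Zinnia, Pavel, Omar, Ivan, Caleb, Trent. That is 9.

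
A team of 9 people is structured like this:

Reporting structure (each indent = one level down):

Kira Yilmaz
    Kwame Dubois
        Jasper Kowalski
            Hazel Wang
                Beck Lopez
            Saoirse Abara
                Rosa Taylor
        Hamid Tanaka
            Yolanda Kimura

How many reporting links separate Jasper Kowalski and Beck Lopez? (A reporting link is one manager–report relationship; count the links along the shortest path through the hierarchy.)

Beck Lopez is in Jasper Kowalski's organization: the chain from Beck Lopez up to Jasper Kowalski is Beck Lopez → Hazel Wang → Jasper Kowalski, which is 2 links.

2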